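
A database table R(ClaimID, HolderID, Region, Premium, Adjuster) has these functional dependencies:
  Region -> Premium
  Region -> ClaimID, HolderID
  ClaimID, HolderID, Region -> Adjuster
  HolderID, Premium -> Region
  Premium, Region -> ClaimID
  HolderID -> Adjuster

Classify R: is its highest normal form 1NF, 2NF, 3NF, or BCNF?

Candidate keys: {HolderID, Premium}, {Region}. Prime attributes: {HolderID, Premium, Region}.
HolderID -> Adjuster breaks BCNF: {HolderID}⁺ = {Adjuster, HolderID}, so {HolderID} is not a superkey.
Because {Adjuster} is non-prime and the left side of HolderID -> Adjuster is not a superkey, the relation is not in 3NF.
Since {HolderID} ⊂ {HolderID, Premium} and {HolderID}⁺ ⊇ {Adjuster} with {Adjuster} non-prime, there is a partial dependency; 2NF fails.

1NF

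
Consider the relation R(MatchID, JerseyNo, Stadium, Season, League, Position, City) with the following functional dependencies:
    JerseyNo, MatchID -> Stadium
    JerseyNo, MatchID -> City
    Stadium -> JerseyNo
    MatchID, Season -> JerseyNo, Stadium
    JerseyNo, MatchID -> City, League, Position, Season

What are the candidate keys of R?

No FD produces {MatchID}, so it must be in every candidate key.
{JerseyNo, MatchID} is a candidate key since {JerseyNo, MatchID}⁺ = {City, JerseyNo, League, MatchID, Position, Season, Stadium} covers every attribute.
{MatchID, Season} is a candidate key since {MatchID, Season}⁺ = {City, JerseyNo, League, MatchID, Position, Season, Stadium} covers every attribute.
{MatchID, Stadium} is a candidate key since {MatchID, Stadium}⁺ = {City, JerseyNo, League, MatchID, Position, Season, Stadium} covers every attribute.
Any other superkey properly contains one of these, so there are no further candidate keys.

{JerseyNo, MatchID}, {MatchID, Season}, {MatchID, Stadium}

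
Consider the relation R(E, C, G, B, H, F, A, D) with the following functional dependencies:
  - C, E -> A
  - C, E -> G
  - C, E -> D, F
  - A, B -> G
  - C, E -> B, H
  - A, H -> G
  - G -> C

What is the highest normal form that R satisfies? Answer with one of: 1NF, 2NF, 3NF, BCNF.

3NF

Candidate keys: {A, B, E}, {A, E, H}, {C, E}, {E, G}. Prime attributes: {A, B, C, E, G, H}.
A, B -> G: {A, B}⁺ = {A, B, C, G}, which is not all of the attributes, so the left side is not a superkey — BCNF is violated.
But every attribute on its right side ({G}) is prime, and the same holds for every other non-superkey FD, so 3NF still holds.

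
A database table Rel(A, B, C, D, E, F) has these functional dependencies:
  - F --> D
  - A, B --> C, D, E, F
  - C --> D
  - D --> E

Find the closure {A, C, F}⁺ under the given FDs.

{A, C, D, E, F}

Start with {A, C, F}.
F --> D applies; add {D} → now {A, C, D, F}.
D --> E applies; add {E} → now {A, C, D, E, F}.
No further FD applies.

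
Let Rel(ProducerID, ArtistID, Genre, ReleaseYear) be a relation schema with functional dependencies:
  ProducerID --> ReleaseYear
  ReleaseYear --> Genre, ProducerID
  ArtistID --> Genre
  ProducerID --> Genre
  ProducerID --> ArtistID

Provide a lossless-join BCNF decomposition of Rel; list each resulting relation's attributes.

Candidate keys of the original relation: {ProducerID}, {ReleaseYear}.
{ArtistID, Genre, ProducerID, ReleaseYear}: {ArtistID} determines {ArtistID, Genre} here but is not a superkey — split on ArtistID --> Genre, giving {ArtistID, Genre} and {ArtistID, ProducerID, ReleaseYear}.
{ArtistID, Genre} has no BCNF violation.
{ArtistID, ProducerID, ReleaseYear} has no BCNF violation.

{ArtistID, Genre}; {ArtistID, ProducerID, ReleaseYear}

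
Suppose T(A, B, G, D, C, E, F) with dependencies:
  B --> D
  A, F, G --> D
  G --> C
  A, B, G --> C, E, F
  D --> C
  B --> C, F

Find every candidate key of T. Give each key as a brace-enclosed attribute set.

{A, B, G}

Attributes never on any right-hand side: {A, B, G} — every candidate key must contain all of them.
{A, B, G}⁺ = {A, B, C, D, E, F, G}, which is every attribute, so {A, B, G} is a candidate key.
No smaller or unrelated set reaches every attribute, so there are no other keys.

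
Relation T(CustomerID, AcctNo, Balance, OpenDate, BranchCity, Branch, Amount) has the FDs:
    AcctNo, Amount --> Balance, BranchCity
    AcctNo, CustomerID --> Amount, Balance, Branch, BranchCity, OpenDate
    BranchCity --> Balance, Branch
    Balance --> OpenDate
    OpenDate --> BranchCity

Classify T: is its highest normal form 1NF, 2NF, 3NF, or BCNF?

Candidate key: {AcctNo, CustomerID}. Prime attributes: {AcctNo, CustomerID}.
For AcctNo, Amount --> Balance, BranchCity we have {AcctNo, Amount}⁺ = {AcctNo, Amount, Balance, Branch, BranchCity, OpenDate}; {AcctNo, Amount} is not a superkey, so BCNF fails.
AcctNo, Amount --> Balance, BranchCity determines the non-prime attributes {Balance, BranchCity} from a non-superkey — 3NF is violated.
No non-prime attribute depends on a proper subset of any candidate key, so 2NF holds.

2NF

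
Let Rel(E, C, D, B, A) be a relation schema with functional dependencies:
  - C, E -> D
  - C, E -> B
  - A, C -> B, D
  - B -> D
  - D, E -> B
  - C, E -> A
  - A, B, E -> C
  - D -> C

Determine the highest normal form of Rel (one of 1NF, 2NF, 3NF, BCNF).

Candidate keys: {B, E}, {C, E}, {D, E}. Prime attributes: {B, C, D, E}.
A, C -> B, D breaks BCNF: {A, C}⁺ = {A, B, C, D}, so {A, C} is not a superkey.
Its right-hand attributes {B, D} are all prime, as are those of every other non-superkey FD — the relation is in 3NF.

3NF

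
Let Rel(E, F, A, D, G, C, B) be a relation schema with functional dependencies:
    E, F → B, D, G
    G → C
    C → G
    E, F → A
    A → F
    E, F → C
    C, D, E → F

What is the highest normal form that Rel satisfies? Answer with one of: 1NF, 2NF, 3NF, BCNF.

3NF

Candidate keys: {A, E}, {C, D, E}, {D, E, G}, {E, F}. Prime attributes: {A, C, D, E, F, G}.
G → C: {G}⁺ = {C, G}, which is not all of the attributes, so the left side is not a superkey — BCNF is violated.
Its right-hand attributes {C} are all prime, as are those of every other non-superkey FD — the relation is in 3NF.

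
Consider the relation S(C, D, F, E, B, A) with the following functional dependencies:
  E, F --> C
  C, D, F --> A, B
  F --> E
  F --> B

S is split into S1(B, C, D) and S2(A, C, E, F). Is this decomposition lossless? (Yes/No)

No

Common attributes: {C}; their closure is {C}.
Neither S1 nor S2 is contained in that closure, so the decomposition is lossy.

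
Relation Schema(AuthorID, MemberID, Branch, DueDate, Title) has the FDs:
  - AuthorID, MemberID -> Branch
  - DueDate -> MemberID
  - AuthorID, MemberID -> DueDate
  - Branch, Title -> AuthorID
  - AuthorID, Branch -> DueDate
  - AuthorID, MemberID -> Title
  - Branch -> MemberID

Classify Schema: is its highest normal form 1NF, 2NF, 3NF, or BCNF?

3NF

Candidate keys: {AuthorID, Branch}, {AuthorID, DueDate}, {AuthorID, MemberID}, {Branch, Title}. Prime attributes: {AuthorID, Branch, DueDate, MemberID, Title}.
DueDate -> MemberID breaks BCNF: {DueDate}⁺ = {DueDate, MemberID}, so {DueDate} is not a superkey.
But every attribute on its right side ({MemberID}) is prime, and the same holds for every other non-superkey FD, so 3NF still holds.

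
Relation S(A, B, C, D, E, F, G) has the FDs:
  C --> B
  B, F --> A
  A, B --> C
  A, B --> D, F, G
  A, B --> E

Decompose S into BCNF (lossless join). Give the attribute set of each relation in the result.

{A, C, D, E, F, G}; {B, C}

Candidate keys of the original relation: {A, B}, {A, C}, {B, F}, {C, F}.
{A, B, C, D, E, F, G}: {C} determines {B, C} here but is not a superkey — split on C --> B, giving {B, C} and {A, C, D, E, F, G}.
{B, C}: every determinant is a superkey — BCNF.
{A, C, D, E, F, G}: every determinant is a superkey — BCNF.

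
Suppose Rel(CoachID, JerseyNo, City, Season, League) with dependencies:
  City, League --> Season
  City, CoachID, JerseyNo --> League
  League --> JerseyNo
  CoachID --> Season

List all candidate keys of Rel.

{City, CoachID, JerseyNo}, {City, CoachID, League}

{City, CoachID} never appear on the right of any FD, so every key must include all of them.
{City, CoachID, JerseyNo} is a candidate key since {City, CoachID, JerseyNo}⁺ = {City, CoachID, JerseyNo, League, Season} covers every attribute.
{City, CoachID, League} is a candidate key since {City, CoachID, League}⁺ = {City, CoachID, JerseyNo, League, Season} covers every attribute.
These are minimal and exhaustive — every other superkey contains one of them.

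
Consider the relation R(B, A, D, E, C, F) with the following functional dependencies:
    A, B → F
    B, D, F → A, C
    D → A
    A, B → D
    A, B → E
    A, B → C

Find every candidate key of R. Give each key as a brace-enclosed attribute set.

{A, B}, {B, D}

Attributes never on any right-hand side: {B} — every candidate key must contain it.
{A, B}⁺ = {A, B, C, D, E, F}, which is every attribute, so {A, B} is a candidate key.
{B, D}⁺ = {A, B, C, D, E, F}, which is every attribute, so {B, D} is a candidate key.
Any other superkey properly contains one of these, so there are no further candidate keys.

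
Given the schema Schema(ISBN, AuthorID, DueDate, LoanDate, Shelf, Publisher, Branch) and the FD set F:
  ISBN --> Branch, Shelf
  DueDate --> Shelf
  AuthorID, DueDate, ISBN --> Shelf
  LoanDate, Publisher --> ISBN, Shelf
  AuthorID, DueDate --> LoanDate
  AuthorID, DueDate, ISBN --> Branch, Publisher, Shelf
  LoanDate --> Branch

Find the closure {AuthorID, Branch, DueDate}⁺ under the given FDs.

Start with {AuthorID, Branch, DueDate}.
DueDate --> Shelf applies; add {Shelf} → now {AuthorID, Branch, DueDate, Shelf}.
AuthorID, DueDate --> LoanDate applies; add {LoanDate} → now {AuthorID, Branch, DueDate, LoanDate, Shelf}.
No further FD applies.

{AuthorID, Branch, DueDate, LoanDate, Shelf}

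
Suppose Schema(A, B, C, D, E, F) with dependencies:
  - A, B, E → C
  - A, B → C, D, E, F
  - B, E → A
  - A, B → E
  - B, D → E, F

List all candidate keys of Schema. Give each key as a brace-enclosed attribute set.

No FD produces {B}, so it must be in every candidate key.
{A, B}⁺ = {A, B, C, D, E, F}, which is every attribute, so {A, B} is a candidate key.
{B, D}⁺ = {A, B, C, D, E, F}, which is every attribute, so {B, D} is a candidate key.
{B, E}⁺ = {A, B, C, D, E, F}, which is every attribute, so {B, E} is a candidate key.
No proper subset of any of these is a key, and no other minimal superkey exists.

{A, B}, {B, D}, {B, E}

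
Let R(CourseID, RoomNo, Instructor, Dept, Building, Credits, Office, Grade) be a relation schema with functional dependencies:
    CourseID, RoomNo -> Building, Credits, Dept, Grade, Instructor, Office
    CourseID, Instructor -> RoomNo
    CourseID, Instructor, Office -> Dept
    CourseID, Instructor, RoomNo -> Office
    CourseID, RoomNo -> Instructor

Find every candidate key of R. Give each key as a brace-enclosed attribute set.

{CourseID} never appears on the right of any FD, so every key must include it.
Closure of {CourseID, Instructor} is {Building, CourseID, Credits, Dept, Grade, Instructor, Office, RoomNo}, the whole schema; {CourseID, Instructor} is a candidate key.
Closure of {CourseID, RoomNo} is {Building, CourseID, Credits, Dept, Grade, Instructor, Office, RoomNo}, the whole schema; {CourseID, RoomNo} is a candidate key.
No proper subset of any of these is a key, and no other minimal superkey exists.

{CourseID, Instructor}, {CourseID, RoomNo}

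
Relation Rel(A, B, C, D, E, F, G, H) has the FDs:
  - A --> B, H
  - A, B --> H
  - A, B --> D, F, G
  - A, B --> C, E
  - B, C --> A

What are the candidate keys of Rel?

{A}, {B, C}

{A} is a candidate key since {A}⁺ = {A, B, C, D, E, F, G, H} covers every attribute.
{B, C} is a candidate key since {B, C}⁺ = {A, B, C, D, E, F, G, H} covers every attribute.
These are minimal and exhaustive — every other superkey contains one of them.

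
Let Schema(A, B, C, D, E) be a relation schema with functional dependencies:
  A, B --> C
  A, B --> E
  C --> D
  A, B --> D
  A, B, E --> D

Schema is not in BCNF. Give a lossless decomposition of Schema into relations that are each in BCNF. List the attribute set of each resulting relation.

{A, B, C, E}; {C, D}

Candidate key of the original relation: {A, B}.
Within {A, B, C, D, E}: {C}⁺ ∩ {A, B, C, D, E} = {C, D}, not the whole set, so C --> D violates BCNF; decompose into {C, D} and {A, B, C, E}.
{C, D} is in BCNF.
{A, B, C, E} is in BCNF.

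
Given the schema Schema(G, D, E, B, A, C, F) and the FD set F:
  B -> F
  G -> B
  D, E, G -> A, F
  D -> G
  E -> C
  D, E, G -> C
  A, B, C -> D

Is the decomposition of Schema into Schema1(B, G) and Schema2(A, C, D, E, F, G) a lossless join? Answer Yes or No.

Schema1 ∩ Schema2 = {G}; its closure under F is {B, F, G}.
Schema1 is contained in that closure, so Schema1 ∩ Schema2 -> Schema1 holds and the join is lossless.

Yes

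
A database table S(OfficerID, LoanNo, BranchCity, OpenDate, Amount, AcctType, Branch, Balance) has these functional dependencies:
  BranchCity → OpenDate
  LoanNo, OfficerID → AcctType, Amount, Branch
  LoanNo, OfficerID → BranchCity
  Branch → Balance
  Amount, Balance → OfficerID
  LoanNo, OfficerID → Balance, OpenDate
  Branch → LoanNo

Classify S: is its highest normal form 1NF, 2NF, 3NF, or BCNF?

2NF

Candidate keys: {Amount, Balance, LoanNo}, {Amount, Branch}, {Branch, OfficerID}, {LoanNo, OfficerID}. Prime attributes: {Amount, Balance, Branch, LoanNo, OfficerID}.
BranchCity → OpenDate breaks BCNF: {BranchCity}⁺ = {BranchCity, OpenDate}, so {BranchCity} is not a superkey.
BranchCity → OpenDate has non-prime {OpenDate} on the right and a non-superkey on the left, so 3NF fails.
No non-prime attribute depends on a proper subset of any candidate key, so 2NF holds.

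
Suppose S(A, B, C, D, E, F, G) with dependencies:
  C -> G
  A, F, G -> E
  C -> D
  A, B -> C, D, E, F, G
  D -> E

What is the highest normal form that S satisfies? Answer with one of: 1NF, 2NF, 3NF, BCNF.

2NF

Candidate key: {A, B}. Prime attributes: {A, B}.
For C -> G we have {C}⁺ = {C, D, E, G}; {C} is not a superkey, so BCNF fails.
Because {G} is non-prime and the left side of C -> G is not a superkey, the relation is not in 3NF.
No non-prime attribute depends on a proper subset of any candidate key, so 2NF holds.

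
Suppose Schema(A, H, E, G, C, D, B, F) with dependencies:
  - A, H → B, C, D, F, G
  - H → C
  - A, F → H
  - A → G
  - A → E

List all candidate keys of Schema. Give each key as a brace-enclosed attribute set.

{A, F}, {A, H}

Attributes never on any right-hand side: {A} — every candidate key must contain it.
{A, F}⁺ = {A, B, C, D, E, F, G, H} — all of the relation — so {A, F} is a candidate key.
{A, H}⁺ = {A, B, C, D, E, F, G, H} — all of the relation — so {A, H} is a candidate key.
No proper subset of any of these is a key, and no other minimal superkey exists.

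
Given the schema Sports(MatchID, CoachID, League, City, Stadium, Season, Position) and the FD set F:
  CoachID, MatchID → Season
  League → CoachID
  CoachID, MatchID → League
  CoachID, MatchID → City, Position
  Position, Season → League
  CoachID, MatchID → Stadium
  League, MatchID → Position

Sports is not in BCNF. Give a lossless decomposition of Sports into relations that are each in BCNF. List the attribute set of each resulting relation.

Candidate keys of the original relation: {CoachID, MatchID}, {League, MatchID}, {MatchID, Position, Season}.
{City, CoachID, League, MatchID, Position, Season, Stadium}: {League} determines {CoachID, League} here but is not a superkey — split on League → CoachID, giving {CoachID, League} and {City, League, MatchID, Position, Season, Stadium}.
{CoachID, League} has no BCNF violation.
{City, League, MatchID, Position, Season, Stadium}: {Position, Season} determines {League, Position, Season} here but is not a superkey — split on Position, Season → League, giving {League, Position, Season} and {City, MatchID, Position, Season, Stadium}.
{League, Position, Season} has no BCNF violation.
{City, MatchID, Position, Season, Stadium} has no BCNF violation.

{City, MatchID, Position, Season, Stadium}; {CoachID, League}; {League, Position, Season}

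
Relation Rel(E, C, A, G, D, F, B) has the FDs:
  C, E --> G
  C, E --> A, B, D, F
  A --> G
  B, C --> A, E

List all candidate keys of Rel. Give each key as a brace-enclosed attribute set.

{B, C}, {C, E}

No FD produces {C}, so it must be in every candidate key.
{B, C}⁺ = {A, B, C, D, E, F, G} — all of the relation — so {B, C} is a candidate key.
{C, E}⁺ = {A, B, C, D, E, F, G} — all of the relation — so {C, E} is a candidate key.
These are minimal and exhaustive — every other superkey contains one of them.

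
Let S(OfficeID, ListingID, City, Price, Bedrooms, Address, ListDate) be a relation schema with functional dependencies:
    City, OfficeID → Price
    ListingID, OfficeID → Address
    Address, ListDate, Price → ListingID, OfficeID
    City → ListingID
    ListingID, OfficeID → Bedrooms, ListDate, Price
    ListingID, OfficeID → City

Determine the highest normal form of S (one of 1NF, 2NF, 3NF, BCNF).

3NF

Candidate keys: {Address, ListDate, Price}, {City, OfficeID}, {ListingID, OfficeID}. Prime attributes: {Address, City, ListDate, ListingID, OfficeID, Price}.
City → ListingID breaks BCNF: {City}⁺ = {City, ListingID}, so {City} is not a superkey.
Since {ListingID} ⊆ prime attributes and every other non-superkey FD also has a prime right side, the schema is in 3NF.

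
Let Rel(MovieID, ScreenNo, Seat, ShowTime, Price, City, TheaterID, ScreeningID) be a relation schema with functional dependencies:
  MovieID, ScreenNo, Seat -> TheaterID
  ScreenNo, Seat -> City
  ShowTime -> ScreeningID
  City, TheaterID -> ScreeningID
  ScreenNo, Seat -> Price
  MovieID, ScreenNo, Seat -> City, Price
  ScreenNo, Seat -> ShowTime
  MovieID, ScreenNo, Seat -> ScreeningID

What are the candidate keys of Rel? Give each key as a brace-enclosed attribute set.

{MovieID, ScreenNo, Seat}

{MovieID, ScreenNo, Seat} never appear on the right of any FD, so every key must include all of them.
{MovieID, ScreenNo, Seat} is a candidate key since {MovieID, ScreenNo, Seat}⁺ = {City, MovieID, Price, ScreenNo, ScreeningID, Seat, ShowTime, TheaterID} covers every attribute.
Every other attribute set either contains this one or has a smaller closure.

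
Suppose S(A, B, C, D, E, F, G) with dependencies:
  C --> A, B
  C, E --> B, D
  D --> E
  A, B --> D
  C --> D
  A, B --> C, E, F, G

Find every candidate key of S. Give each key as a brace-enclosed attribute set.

{A, B}, {C}

{C} is a candidate key since {C}⁺ = {A, B, C, D, E, F, G} covers every attribute.
{A, B} is a candidate key since {A, B}⁺ = {A, B, C, D, E, F, G} covers every attribute.
No proper subset of any of these is a key, and no other minimal superkey exists.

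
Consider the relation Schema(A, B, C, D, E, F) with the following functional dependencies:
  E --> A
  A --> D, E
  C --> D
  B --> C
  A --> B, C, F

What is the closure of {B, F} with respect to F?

{B, C, D, F}

Start with {B, F}.
B --> C applies; add {C} → now {B, C, F}.
C --> D applies; add {D} → now {B, C, D, F}.
No further FD applies.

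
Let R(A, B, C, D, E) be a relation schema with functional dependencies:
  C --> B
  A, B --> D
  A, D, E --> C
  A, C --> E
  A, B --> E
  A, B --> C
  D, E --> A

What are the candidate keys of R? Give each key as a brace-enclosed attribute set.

{A, B}, {A, C}, {D, E}

{A, B}⁺ = {A, B, C, D, E}, which is every attribute, so {A, B} is a candidate key.
{A, C}⁺ = {A, B, C, D, E}, which is every attribute, so {A, C} is a candidate key.
{D, E}⁺ = {A, B, C, D, E}, which is every attribute, so {D, E} is a candidate key.
No proper subset of any of these is a key, and no other minimal superkey exists.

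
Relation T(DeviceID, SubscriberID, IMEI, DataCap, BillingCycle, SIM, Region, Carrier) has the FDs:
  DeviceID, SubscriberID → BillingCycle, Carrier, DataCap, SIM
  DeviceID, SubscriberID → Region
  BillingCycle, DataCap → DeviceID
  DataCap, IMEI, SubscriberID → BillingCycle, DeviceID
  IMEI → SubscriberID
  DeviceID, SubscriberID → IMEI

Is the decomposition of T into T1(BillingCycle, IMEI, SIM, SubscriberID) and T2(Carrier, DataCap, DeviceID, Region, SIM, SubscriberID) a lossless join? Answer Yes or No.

No

T1 ∩ T2 = {SIM, SubscriberID}; its closure under F is {SIM, SubscriberID}.
The closure covers neither T1 nor T2 entirely; the join is not lossless.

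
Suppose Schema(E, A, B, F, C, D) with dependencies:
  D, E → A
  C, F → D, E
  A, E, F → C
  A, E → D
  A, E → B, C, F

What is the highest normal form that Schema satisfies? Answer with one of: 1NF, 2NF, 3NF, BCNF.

BCNF

Candidate keys: {A, E}, {C, F}, {D, E}. Prime attributes: {A, C, D, E, F}.
Each dependency's left side is a superkey — BCNF holds.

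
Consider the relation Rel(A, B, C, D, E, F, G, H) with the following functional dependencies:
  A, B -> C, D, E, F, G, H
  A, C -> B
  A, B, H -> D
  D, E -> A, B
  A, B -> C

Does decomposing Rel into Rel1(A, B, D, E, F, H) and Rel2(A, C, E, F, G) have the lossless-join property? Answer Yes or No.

No

Common attributes: {A, E, F}; their closure is {A, E, F}.
The closure covers neither Rel1 nor Rel2 entirely; the join is not lossless.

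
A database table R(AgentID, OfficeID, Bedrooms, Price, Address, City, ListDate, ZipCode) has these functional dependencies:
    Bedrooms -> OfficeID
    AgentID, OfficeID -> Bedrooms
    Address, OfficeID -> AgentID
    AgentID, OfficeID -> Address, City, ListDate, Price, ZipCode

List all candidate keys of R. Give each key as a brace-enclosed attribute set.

{Address, Bedrooms}⁺ = {Address, AgentID, Bedrooms, City, ListDate, OfficeID, Price, ZipCode} — all of the relation — so {Address, Bedrooms} is a candidate key.
{Address, OfficeID}⁺ = {Address, AgentID, Bedrooms, City, ListDate, OfficeID, Price, ZipCode} — all of the relation — so {Address, OfficeID} is a candidate key.
{AgentID, Bedrooms}⁺ = {Address, AgentID, Bedrooms, City, ListDate, OfficeID, Price, ZipCode} — all of the relation — so {AgentID, Bedrooms} is a candidate key.
{AgentID, OfficeID}⁺ = {Address, AgentID, Bedrooms, City, ListDate, OfficeID, Price, ZipCode} — all of the relation — so {AgentID, OfficeID} is a candidate key.
These are minimal and exhaustive — every other superkey contains one of them.

{Address, Bedrooms}, {Address, OfficeID}, {AgentID, Bedrooms}, {AgentID, OfficeID}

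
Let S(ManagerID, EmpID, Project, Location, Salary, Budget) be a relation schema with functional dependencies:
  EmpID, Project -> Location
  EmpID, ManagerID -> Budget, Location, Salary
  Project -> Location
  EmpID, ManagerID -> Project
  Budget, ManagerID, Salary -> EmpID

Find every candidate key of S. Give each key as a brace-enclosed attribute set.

{ManagerID} never appears on the right of any FD, so every key must include it.
{EmpID, ManagerID}⁺ = {Budget, EmpID, Location, ManagerID, Project, Salary}, which is every attribute, so {EmpID, ManagerID} is a candidate key.
{Budget, ManagerID, Salary}⁺ = {Budget, EmpID, Location, ManagerID, Project, Salary}, which is every attribute, so {Budget, ManagerID, Salary} is a candidate key.
No proper subset of any of these is a key, and no other minimal superkey exists.

{Budget, ManagerID, Salary}, {EmpID, ManagerID}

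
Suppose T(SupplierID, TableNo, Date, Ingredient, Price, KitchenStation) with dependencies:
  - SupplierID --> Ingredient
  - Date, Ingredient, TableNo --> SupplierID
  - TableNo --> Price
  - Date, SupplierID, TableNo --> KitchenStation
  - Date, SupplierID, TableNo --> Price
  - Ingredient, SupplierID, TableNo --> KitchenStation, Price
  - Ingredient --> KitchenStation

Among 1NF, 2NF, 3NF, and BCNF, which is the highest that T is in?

Candidate keys: {Date, Ingredient, TableNo}, {Date, SupplierID, TableNo}. Prime attributes: {Date, Ingredient, SupplierID, TableNo}.
SupplierID --> Ingredient: {SupplierID}⁺ = {Ingredient, KitchenStation, SupplierID}, which is not all of the attributes, so the left side is not a superkey — BCNF is violated.
TableNo --> Price determines the non-prime attribute {Price} from a non-superkey — 3NF is violated.
The proper key subset {Ingredient} of {Date, Ingredient, TableNo} determines non-prime {KitchenStation}, so the relation is not even in 2NF.

1NF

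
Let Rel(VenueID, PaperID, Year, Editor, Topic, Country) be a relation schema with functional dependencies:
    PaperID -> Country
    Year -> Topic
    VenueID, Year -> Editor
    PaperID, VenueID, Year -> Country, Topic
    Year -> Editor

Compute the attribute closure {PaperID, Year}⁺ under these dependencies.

{Country, Editor, PaperID, Topic, Year}

Start with {PaperID, Year}.
PaperID -> Country applies; add {Country} → now {Country, PaperID, Year}.
Year -> Topic applies; add {Topic} → now {Country, PaperID, Topic, Year}.
Year -> Editor applies; add {Editor} → now {Country, Editor, PaperID, Topic, Year}.
No further FD applies.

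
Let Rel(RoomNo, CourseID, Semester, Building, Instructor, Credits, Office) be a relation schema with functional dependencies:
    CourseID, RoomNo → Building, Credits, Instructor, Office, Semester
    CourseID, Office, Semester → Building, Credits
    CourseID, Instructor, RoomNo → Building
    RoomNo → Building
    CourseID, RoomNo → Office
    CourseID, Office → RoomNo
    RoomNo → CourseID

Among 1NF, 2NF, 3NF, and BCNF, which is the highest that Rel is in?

BCNF

Candidate keys: {CourseID, Office}, {RoomNo}. Prime attributes: {CourseID, Office, RoomNo}.
Each dependency's left side is a superkey — BCNF holds.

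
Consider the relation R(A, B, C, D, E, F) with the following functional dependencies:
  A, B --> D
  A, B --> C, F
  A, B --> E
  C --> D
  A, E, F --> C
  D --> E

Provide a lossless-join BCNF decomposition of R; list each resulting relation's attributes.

{A, B, C, F}; {C, D}; {D, E}

Candidate key of the original relation: {A, B}.
In {A, B, C, D, E, F}, {C} is not a superkey ({C}⁺ restricted to this set is {C, D, E}), so split on C --> D, E into {C, D, E} and {A, B, C, F}.
In {C, D, E}, {D} is not a superkey ({D}⁺ restricted to this set is {D, E}), so split on D --> E into {D, E} and {C, D}.
{D, E} is in BCNF.
{C, D} is in BCNF.
{A, B, C, F} is in BCNF.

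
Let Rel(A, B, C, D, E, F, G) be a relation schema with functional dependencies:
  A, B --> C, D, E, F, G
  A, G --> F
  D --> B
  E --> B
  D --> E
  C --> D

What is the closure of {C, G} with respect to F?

Start with {C, G}.
C --> D applies; add {D} → now {C, D, G}.
D --> B applies; add {B} → now {B, C, D, G}.
D --> E applies; add {E} → now {B, C, D, E, G}.
No further FD applies.

{B, C, D, E, G}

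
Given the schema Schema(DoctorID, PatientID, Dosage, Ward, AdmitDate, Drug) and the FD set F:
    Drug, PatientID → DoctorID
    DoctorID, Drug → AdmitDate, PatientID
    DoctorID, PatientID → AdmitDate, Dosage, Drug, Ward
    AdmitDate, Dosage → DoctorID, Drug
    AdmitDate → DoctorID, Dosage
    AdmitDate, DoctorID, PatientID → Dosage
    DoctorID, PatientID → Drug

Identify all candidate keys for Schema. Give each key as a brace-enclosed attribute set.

{AdmitDate}, {DoctorID, Drug}, {DoctorID, PatientID}, {Drug, PatientID}

{AdmitDate}⁺ = {AdmitDate, DoctorID, Dosage, Drug, PatientID, Ward} — all of the relation — so {AdmitDate} is a candidate key.
{DoctorID, Drug}⁺ = {AdmitDate, DoctorID, Dosage, Drug, PatientID, Ward} — all of the relation — so {DoctorID, Drug} is a candidate key.
{DoctorID, PatientID}⁺ = {AdmitDate, DoctorID, Dosage, Drug, PatientID, Ward} — all of the relation — so {DoctorID, PatientID} is a candidate key.
{Drug, PatientID}⁺ = {AdmitDate, DoctorID, Dosage, Drug, PatientID, Ward} — all of the relation — so {Drug, PatientID} is a candidate key.
These are minimal and exhaustive — every other superkey contains one of them.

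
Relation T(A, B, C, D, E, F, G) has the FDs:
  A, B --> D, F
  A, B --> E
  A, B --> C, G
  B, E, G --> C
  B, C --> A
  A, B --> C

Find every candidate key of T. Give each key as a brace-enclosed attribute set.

{A, B}, {B, C}, {B, E, G}

{B} never appears on the right of any FD, so every key must include it.
{A, B} is a candidate key since {A, B}⁺ = {A, B, C, D, E, F, G} covers every attribute.
{B, C} is a candidate key since {B, C}⁺ = {A, B, C, D, E, F, G} covers every attribute.
{B, E, G} is a candidate key since {B, E, G}⁺ = {A, B, C, D, E, F, G} covers every attribute.
Any other superkey properly contains one of these, so there are no further candidate keys.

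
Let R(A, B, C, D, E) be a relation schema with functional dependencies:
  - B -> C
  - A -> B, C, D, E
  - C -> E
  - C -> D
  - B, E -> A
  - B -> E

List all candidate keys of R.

Closure of {A} is {A, B, C, D, E}, the whole schema; {A} is a candidate key.
Closure of {B} is {A, B, C, D, E}, the whole schema; {B} is a candidate key.
No proper subset of any of these is a key, and no other minimal superkey exists.

{A}, {B}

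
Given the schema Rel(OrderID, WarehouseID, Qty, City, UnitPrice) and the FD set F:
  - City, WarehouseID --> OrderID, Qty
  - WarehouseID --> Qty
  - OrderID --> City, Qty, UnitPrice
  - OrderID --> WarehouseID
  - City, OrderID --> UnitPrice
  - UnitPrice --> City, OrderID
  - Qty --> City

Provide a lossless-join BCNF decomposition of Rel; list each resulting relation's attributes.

{City, Qty}; {OrderID, Qty, UnitPrice, WarehouseID}

Candidate keys of the original relation: {OrderID}, {UnitPrice}, {WarehouseID}.
In {City, OrderID, Qty, UnitPrice, WarehouseID}, {Qty} is not a superkey ({Qty}⁺ restricted to this set is {City, Qty}), so split on Qty --> City into {City, Qty} and {OrderID, Qty, UnitPrice, WarehouseID}.
{City, Qty} is in BCNF.
{OrderID, Qty, UnitPrice, WarehouseID} is in BCNF.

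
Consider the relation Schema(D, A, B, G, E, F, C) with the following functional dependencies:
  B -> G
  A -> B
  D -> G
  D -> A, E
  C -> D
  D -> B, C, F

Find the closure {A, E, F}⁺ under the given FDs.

Start with {A, E, F}.
A -> B applies; add {B} → now {A, B, E, F}.
B -> G applies; add {G} → now {A, B, E, F, G}.
No further FD applies.

{A, B, E, F, G}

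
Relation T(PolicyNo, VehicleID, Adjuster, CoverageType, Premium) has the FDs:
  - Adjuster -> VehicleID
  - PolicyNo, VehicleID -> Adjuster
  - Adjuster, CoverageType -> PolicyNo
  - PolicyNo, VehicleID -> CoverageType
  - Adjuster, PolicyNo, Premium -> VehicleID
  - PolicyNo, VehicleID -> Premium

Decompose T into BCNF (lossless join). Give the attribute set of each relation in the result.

Candidate keys of the original relation: {Adjuster, CoverageType}, {Adjuster, PolicyNo}, {PolicyNo, VehicleID}.
{Adjuster, CoverageType, PolicyNo, Premium, VehicleID}: {Adjuster} determines {Adjuster, VehicleID} here but is not a superkey — split on Adjuster -> VehicleID, giving {Adjuster, VehicleID} and {Adjuster, CoverageType, PolicyNo, Premium}.
{Adjuster, VehicleID} is in BCNF.
{Adjuster, CoverageType, PolicyNo, Premium} is in BCNF.

{Adjuster, CoverageType, PolicyNo, Premium}; {Adjuster, VehicleID}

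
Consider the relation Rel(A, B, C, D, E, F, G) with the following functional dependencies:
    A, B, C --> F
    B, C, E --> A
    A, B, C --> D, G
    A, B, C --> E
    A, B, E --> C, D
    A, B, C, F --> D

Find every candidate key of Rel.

{B} never appears on the right of any FD, so every key must include it.
{A, B, C}⁺ = {A, B, C, D, E, F, G} — all of the relation — so {A, B, C} is a candidate key.
{A, B, E}⁺ = {A, B, C, D, E, F, G} — all of the relation — so {A, B, E} is a candidate key.
{B, C, E}⁺ = {A, B, C, D, E, F, G} — all of the relation — so {B, C, E} is a candidate key.
These are minimal and exhaustive — every other superkey contains one of them.

{A, B, C}, {A, B, E}, {B, C, E}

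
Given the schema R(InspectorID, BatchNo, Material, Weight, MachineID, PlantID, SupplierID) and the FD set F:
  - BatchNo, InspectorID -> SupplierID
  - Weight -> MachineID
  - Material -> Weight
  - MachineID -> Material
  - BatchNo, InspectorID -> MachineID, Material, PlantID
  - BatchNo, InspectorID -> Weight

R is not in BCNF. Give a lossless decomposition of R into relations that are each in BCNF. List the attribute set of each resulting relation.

{BatchNo, InspectorID, PlantID, SupplierID, Weight}; {MachineID, Material, Weight}

Candidate key of the original relation: {BatchNo, InspectorID}.
{BatchNo, InspectorID, MachineID, Material, PlantID, SupplierID, Weight}: {Weight} determines {MachineID, Material, Weight} here but is not a superkey — split on Weight -> MachineID, Material, giving {MachineID, Material, Weight} and {BatchNo, InspectorID, PlantID, SupplierID, Weight}.
{MachineID, Material, Weight} is in BCNF.
{BatchNo, InspectorID, PlantID, SupplierID, Weight} is in BCNF.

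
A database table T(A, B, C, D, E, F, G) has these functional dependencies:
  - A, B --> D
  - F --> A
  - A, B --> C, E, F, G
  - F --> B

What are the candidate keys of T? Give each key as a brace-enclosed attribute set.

{F} is a candidate key since {F}⁺ = {A, B, C, D, E, F, G} covers every attribute.
{A, B} is a candidate key since {A, B}⁺ = {A, B, C, D, E, F, G} covers every attribute.
These are minimal and exhaustive — every other superkey contains one of them.

{A, B}, {F}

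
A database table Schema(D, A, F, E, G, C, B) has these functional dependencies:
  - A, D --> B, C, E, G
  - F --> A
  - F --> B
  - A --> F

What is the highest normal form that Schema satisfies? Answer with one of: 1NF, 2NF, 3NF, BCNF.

Candidate keys: {A, D}, {D, F}. Prime attributes: {A, D, F}.
F --> A breaks BCNF: {F}⁺ = {A, B, F}, so {F} is not a superkey.
F --> B has non-prime {B} on the right and a non-superkey on the left, so 3NF fails.
{A} is a proper subset of the key {A, D}, and {A}⁺ contains the non-prime attribute {B} — a partial dependency, so 2NF is violated.

1NF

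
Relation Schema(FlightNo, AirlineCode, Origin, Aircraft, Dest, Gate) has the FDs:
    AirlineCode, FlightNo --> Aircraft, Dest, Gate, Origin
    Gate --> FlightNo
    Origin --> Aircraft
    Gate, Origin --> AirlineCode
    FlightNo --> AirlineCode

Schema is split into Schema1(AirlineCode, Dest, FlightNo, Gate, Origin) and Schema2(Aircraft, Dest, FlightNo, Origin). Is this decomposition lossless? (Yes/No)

The shared attributes are {Dest, FlightNo, Origin} and {Dest, FlightNo, Origin}⁺ = {Aircraft, AirlineCode, Dest, FlightNo, Gate, Origin}.
This includes all of Schema1, so the common attributes are a superkey of Schema1 — the join is lossless.

Yes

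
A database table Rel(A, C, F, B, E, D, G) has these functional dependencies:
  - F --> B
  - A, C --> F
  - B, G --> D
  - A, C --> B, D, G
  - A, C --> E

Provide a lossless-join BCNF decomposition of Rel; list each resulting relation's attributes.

Candidate key of the original relation: {A, C}.
In {A, B, C, D, E, F, G}, {F} is not a superkey ({F}⁺ restricted to this set is {B, F}), so split on F --> B into {B, F} and {A, C, D, E, F, G}.
{B, F} has no BCNF violation.
In {A, C, D, E, F, G}, {F, G} is not a superkey ({F, G}⁺ restricted to this set is {D, F, G}), so split on F, G --> D into {D, F, G} and {A, C, E, F, G}.
{D, F, G} has no BCNF violation.
{A, C, E, F, G} has no BCNF violation.

{A, C, E, F, G}; {B, F}; {D, F, G}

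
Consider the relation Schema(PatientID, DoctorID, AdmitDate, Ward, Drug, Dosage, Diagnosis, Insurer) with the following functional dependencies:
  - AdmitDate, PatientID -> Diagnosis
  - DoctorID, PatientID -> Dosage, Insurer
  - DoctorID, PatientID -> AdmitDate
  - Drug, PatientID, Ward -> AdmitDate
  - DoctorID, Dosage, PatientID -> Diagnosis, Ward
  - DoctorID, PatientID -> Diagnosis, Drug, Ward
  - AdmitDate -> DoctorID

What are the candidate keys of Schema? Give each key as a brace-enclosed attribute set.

Attributes never on any right-hand side: {PatientID} — every candidate key must contain it.
Closure of {AdmitDate, PatientID} is {AdmitDate, Diagnosis, DoctorID, Dosage, Drug, Insurer, PatientID, Ward}, the whole schema; {AdmitDate, PatientID} is a candidate key.
Closure of {DoctorID, PatientID} is {AdmitDate, Diagnosis, DoctorID, Dosage, Drug, Insurer, PatientID, Ward}, the whole schema; {DoctorID, PatientID} is a candidate key.
Closure of {Drug, PatientID, Ward} is {AdmitDate, Diagnosis, DoctorID, Dosage, Drug, Insurer, PatientID, Ward}, the whole schema; {Drug, PatientID, Ward} is a candidate key.
No proper subset of any of these is a key, and no other minimal superkey exists.

{AdmitDate, PatientID}, {DoctorID, PatientID}, {Drug, PatientID, Ward}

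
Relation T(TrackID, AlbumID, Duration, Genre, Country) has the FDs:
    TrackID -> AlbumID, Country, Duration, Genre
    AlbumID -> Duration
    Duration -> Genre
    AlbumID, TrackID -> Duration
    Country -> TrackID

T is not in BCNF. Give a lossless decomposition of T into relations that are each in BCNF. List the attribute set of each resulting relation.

{AlbumID, Country, TrackID}; {AlbumID, Duration}; {Duration, Genre}

Candidate keys of the original relation: {Country}, {TrackID}.
In {AlbumID, Country, Duration, Genre, TrackID}, {AlbumID} is not a superkey ({AlbumID}⁺ restricted to this set is {AlbumID, Duration, Genre}), so split on AlbumID -> Duration, Genre into {AlbumID, Duration, Genre} and {AlbumID, Country, TrackID}.
In {AlbumID, Duration, Genre}, {Duration} is not a superkey ({Duration}⁺ restricted to this set is {Duration, Genre}), so split on Duration -> Genre into {Duration, Genre} and {AlbumID, Duration}.
{Duration, Genre} is in BCNF.
{AlbumID, Duration} is in BCNF.
{AlbumID, Country, TrackID} is in BCNF.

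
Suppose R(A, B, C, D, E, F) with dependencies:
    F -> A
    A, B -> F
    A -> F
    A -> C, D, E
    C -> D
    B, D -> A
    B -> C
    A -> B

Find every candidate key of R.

{A}, {B}, {F}

{A}⁺ = {A, B, C, D, E, F} — all of the relation — so {A} is a candidate key.
{B}⁺ = {A, B, C, D, E, F} — all of the relation — so {B} is a candidate key.
{F}⁺ = {A, B, C, D, E, F} — all of the relation — so {F} is a candidate key.
No proper subset of any of these is a key, and no other minimal superkey exists.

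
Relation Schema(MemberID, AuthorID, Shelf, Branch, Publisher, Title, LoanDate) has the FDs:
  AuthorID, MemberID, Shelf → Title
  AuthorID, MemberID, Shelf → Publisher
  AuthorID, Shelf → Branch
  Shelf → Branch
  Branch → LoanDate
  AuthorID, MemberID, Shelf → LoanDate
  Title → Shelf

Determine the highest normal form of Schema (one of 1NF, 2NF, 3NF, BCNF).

Candidate keys: {AuthorID, MemberID, Shelf}, {AuthorID, MemberID, Title}. Prime attributes: {AuthorID, MemberID, Shelf, Title}.
AuthorID, Shelf → Branch: {AuthorID, Shelf}⁺ = {AuthorID, Branch, LoanDate, Shelf}, which is not all of the attributes, so the left side is not a superkey — BCNF is violated.
AuthorID, Shelf → Branch has non-prime {Branch} on the right and a non-superkey on the left, so 3NF fails.
Since {Shelf} ⊂ {AuthorID, MemberID, Shelf} and {Shelf}⁺ ⊇ {Branch, LoanDate} with {Branch, LoanDate} non-prime, there is a partial dependency; 2NF fails.

1NF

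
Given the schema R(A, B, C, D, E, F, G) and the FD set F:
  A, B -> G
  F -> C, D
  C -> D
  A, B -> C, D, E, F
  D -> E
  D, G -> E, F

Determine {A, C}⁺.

{A, C, D, E}

Start with {A, C}.
C -> D applies; add {D} → now {A, C, D}.
D -> E applies; add {E} → now {A, C, D, E}.
No further FD applies.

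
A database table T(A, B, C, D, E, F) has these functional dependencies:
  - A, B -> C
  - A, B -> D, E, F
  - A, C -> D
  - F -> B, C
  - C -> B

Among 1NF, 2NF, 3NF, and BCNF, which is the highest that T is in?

Candidate keys: {A, B}, {A, C}, {A, F}. Prime attributes: {A, B, C, F}.
F -> B, C: {F}⁺ = {B, C, F}, which is not all of the attributes, so the left side is not a superkey — BCNF is violated.
But every attribute on its right side ({B, C}) is prime, and the same holds for every other non-superkey FD, so 3NF still holds.

3NF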